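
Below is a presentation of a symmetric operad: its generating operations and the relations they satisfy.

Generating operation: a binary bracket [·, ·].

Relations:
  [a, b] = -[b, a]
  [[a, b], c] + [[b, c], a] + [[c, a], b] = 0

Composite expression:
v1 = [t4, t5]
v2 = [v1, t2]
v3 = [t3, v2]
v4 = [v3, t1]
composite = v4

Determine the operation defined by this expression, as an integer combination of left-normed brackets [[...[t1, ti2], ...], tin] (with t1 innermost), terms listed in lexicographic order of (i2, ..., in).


-[[[[t1, t2], t4], t5], t3] + [[[[t1, t2], t5], t4], t3] + [[[[t1, t3], t2], t4], t5] - [[[[t1, t3], t2], t5], t4] - [[[[t1, t3], t4], t5], t2] + [[[[t1, t3], t5], t4], t2] + [[[[t1, t4], t5], t2], t3] - [[[[t1, t5], t4], t2], t3]


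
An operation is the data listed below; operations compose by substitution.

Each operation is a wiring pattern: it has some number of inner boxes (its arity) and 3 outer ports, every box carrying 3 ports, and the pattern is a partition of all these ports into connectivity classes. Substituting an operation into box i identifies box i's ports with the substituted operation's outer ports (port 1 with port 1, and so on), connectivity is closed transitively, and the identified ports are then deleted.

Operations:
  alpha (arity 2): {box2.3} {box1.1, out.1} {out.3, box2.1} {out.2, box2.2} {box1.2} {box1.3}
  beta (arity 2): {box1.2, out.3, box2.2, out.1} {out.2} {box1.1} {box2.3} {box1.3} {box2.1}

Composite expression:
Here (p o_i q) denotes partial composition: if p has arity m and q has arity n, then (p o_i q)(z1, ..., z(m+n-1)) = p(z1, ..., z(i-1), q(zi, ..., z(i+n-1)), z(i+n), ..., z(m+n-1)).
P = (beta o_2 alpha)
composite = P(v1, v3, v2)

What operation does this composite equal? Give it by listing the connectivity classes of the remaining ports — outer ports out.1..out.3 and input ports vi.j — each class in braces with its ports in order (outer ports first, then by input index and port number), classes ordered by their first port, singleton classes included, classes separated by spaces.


{out.1, out.3, v1.2, v2.2} {out.2} {v1.1} {v1.3} {v2.1} {v2.3} {v3.1} {v3.2} {v3.3}

Reachability decides: close wires over beta-identified ports.
stage alpha: inputs (v3, v2), connectivity {out.1, v3.1} {out.2, v2.2} {out.3, v2.1} {v2.3} {v3.2} {v3.3}, out.j its boundary
stage beta: inputs (v1, v3, v2), connectivity {out.1, out.3, v1.2, v2.2} {out.2} {v1.1} {v1.3} {v2.1} {v2.3} {v3.1} {v3.2} {v3.3}, out.j its boundary


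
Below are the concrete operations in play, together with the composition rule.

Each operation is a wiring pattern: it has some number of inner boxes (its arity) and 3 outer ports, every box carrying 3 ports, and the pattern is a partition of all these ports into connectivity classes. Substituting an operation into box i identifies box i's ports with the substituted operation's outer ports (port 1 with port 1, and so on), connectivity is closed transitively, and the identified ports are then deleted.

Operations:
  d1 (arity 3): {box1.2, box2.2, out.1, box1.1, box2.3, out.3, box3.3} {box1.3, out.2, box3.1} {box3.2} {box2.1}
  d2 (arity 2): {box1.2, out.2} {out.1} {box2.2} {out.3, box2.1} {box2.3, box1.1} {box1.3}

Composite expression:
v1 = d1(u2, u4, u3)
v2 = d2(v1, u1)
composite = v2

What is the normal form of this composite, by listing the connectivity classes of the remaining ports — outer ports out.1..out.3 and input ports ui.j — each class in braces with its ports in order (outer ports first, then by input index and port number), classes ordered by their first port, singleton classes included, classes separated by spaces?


{out.1} {out.2, u2.3, u3.1} {out.3, u1.1} {u1.2} {u1.3, u2.1, u2.2, u3.3, u4.2, u4.3} {u3.2} {u4.1}


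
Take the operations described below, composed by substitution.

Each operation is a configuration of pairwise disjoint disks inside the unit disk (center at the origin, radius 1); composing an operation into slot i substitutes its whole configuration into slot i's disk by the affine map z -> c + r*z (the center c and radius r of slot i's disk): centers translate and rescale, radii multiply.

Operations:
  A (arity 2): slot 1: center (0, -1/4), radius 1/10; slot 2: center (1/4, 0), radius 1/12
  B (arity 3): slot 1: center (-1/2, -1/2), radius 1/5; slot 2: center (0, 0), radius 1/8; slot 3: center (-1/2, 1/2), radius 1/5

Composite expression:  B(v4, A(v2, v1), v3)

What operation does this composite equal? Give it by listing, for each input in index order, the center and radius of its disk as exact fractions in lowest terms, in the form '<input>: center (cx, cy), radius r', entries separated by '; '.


v1: center (1/32, 0), radius 1/96; v2: center (0, -1/32), radius 1/80; v3: center (-1/2, 1/2), radius 1/5; v4: center (-1/2, -1/2), radius 1/5

Nesting under B composes maps z -> c + r*z down each v-path.
tracing v4 down its 1-map path: center (-1/2, -1/2), radius 1/5
tracing v2 down its 2-map path: center (0, -1/32), radius 1/80
tracing v1 down its 2-map path: center (1/32, 0), radius 1/96
tracing v3 down its 1-map path: center (-1/2, 1/2), radius 1/5


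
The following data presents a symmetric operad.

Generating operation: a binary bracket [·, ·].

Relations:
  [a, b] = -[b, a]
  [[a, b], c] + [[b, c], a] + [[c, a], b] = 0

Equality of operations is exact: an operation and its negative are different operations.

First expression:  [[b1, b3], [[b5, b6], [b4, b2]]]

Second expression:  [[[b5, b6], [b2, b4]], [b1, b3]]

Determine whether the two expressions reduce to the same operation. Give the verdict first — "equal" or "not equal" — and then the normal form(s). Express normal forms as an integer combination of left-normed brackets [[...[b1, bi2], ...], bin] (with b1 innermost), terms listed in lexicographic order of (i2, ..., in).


equal; the common form is [[[[[b1, b3], b2], b4], b5], b6] - [[[[[b1, b3], b2], b4], b6], b5] - [[[[[b1, b3], b4], b2], b5], b6] + [[[[[b1, b3], b4], b2], b6], b5] - [[[[[b1, b3], b5], b6], b2], b4] + [[[[[b1, b3], b5], b6], b4], b2] + [[[[[b1, b3], b6], b5], b2], b4] - [[[[[b1, b3], b6], b5], b4], b2]

In normal form, the first expression is [[[[[b1, b3], b2], b4], b5], b6] - [[[[[b1, b3], b2], b4], b6], b5] - [[[[[b1, b3], b4], b2], b5], b6] + [[[[[b1, b3], b4], b2], b6], b5] - [[[[[b1, b3], b5], b6], b2], b4] + [[[[[b1, b3], b5], b6], b4], b2] + [[[[[b1, b3], b6], b5], b2], b4] - [[[[[b1, b3], b6], b5], b4], b2]
In normal form, the second expression is [[[[[b1, b3], b2], b4], b5], b6] - [[[[[b1, b3], b2], b4], b6], b5] - [[[[[b1, b3], b4], b2], b5], b6] + [[[[[b1, b3], b4], b2], b6], b5] - [[[[[b1, b3], b5], b6], b2], b4] + [[[[[b1, b3], b5], b6], b4], b2] + [[[[[b1, b3], b6], b5], b2], b4] - [[[[[b1, b3], b6], b5], b4], b2]
One common form — equal.


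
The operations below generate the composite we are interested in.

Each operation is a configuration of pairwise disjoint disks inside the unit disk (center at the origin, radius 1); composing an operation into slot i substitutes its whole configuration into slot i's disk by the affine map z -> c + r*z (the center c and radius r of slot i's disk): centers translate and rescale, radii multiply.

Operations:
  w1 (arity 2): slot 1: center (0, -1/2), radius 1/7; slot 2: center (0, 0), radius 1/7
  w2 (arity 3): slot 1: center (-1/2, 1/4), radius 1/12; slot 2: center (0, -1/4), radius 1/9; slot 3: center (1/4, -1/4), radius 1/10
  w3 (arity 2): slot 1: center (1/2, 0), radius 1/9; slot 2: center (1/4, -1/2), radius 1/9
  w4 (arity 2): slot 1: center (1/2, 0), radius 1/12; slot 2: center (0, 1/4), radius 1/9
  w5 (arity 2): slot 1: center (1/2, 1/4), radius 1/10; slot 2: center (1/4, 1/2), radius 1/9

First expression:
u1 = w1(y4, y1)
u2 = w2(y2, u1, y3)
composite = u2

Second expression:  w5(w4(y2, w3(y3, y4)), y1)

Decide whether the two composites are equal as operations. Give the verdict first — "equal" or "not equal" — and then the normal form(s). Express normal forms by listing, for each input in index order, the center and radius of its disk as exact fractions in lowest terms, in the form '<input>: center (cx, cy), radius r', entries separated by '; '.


The first composite normalizes to y1: center (0, -1/4), radius 1/63; y2: center (-1/2, 1/4), radius 1/12; y3: center (1/4, -1/4), radius 1/10; y4: center (0, -11/36), radius 1/63
The second composite normalizes to y1: center (1/4, 1/2), radius 1/9; y2: center (11/20, 1/4), radius 1/120; y3: center (91/180, 11/40), radius 1/810; y4: center (181/360, 97/360), radius 1/810
Different reductions; not equal.

not equal; the first gives y1: center (0, -1/4), radius 1/63; y2: center (-1/2, 1/4), radius 1/12; y3: center (1/4, -1/4), radius 1/10; y4: center (0, -11/36), radius 1/63 and the second y1: center (1/4, 1/2), radius 1/9; y2: center (11/20, 1/4), radius 1/120; y3: center (91/180, 11/40), radius 1/810; y4: center (181/360, 97/360), radius 1/810


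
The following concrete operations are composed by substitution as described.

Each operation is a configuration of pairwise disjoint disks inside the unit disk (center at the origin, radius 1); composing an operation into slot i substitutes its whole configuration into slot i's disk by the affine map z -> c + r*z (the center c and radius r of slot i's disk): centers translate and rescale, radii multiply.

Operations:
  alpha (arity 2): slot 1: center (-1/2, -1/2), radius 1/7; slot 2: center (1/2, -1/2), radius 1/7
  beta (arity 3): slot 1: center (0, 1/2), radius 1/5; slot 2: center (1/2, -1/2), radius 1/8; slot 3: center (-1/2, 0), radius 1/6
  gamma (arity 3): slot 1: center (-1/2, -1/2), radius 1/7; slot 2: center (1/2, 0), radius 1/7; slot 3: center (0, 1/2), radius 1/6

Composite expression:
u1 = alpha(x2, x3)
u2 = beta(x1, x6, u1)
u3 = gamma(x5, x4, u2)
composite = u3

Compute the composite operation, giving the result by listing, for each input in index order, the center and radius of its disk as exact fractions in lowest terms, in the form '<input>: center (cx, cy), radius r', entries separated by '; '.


x1: center (0, 7/12), radius 1/30; x2: center (-7/72, 35/72), radius 1/252; x3: center (-5/72, 35/72), radius 1/252; x4: center (1/2, 0), radius 1/7; x5: center (-1/2, -1/2), radius 1/7; x6: center (1/12, 5/12), radius 1/48

Each x-disk chains the slot maps above it in gamma; radii multiply.
input x5: applying the 1 nested substitution gives center (-1/2, -1/2), radius 1/7
input x4: applying the 1 nested substitution gives center (1/2, 0), radius 1/7
input x1: applying the 2 nested substitutions gives center (0, 7/12), radius 1/30
input x6: applying the 2 nested substitutions gives center (1/12, 5/12), radius 1/48
input x2: applying the 3 nested substitutions gives center (-7/72, 35/72), radius 1/252
input x3: applying the 3 nested substitutions gives center (-5/72, 35/72), radius 1/252


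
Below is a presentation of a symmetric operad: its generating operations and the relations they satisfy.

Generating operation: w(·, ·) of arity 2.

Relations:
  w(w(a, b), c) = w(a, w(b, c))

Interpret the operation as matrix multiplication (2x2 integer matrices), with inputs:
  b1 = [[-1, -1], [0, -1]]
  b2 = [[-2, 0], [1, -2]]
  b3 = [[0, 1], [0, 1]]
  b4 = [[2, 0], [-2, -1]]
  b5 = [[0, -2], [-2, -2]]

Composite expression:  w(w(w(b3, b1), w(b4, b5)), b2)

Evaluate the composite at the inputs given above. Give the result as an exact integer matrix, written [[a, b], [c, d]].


[[-2, 12], [-2, 12]]

w(b3, b1) = [[0, -1], [0, -1]]
w(b4, b5) = [[0, -4], [2, 6]]
w(w(b3, b1), w(b4, b5)) = [[-2, -6], [-2, -6]]
w(w(w(b3, b1), w(b4, b5)), b2) = [[-2, 12], [-2, 12]]


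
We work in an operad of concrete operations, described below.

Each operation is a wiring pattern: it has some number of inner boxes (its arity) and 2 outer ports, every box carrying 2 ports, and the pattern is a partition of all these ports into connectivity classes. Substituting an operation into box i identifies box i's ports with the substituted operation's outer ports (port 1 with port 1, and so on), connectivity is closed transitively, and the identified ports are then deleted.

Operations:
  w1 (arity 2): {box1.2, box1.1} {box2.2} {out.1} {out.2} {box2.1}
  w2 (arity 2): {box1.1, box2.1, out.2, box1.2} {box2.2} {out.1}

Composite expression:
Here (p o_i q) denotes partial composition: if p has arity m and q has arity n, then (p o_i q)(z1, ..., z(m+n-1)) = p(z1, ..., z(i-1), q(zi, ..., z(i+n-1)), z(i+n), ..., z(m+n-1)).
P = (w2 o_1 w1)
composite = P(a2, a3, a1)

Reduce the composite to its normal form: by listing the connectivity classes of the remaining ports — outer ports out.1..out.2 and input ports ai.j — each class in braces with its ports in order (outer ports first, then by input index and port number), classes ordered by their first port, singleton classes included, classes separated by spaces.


Treat the ports identified at w2 as solder joints: merge, then drop.
composing w1 on (a2, a3), with out.j its own outer ports: {out.1} {out.2} {a2.1, a2.2} {a3.1} {a3.2}
composing w2 on (a2, a3, a1), with out.j its own outer ports: {out.1} {out.2, a1.1} {a1.2} {a2.1, a2.2} {a3.1} {a3.2}

{out.1} {out.2, a1.1} {a1.2} {a2.1, a2.2} {a3.1} {a3.2}


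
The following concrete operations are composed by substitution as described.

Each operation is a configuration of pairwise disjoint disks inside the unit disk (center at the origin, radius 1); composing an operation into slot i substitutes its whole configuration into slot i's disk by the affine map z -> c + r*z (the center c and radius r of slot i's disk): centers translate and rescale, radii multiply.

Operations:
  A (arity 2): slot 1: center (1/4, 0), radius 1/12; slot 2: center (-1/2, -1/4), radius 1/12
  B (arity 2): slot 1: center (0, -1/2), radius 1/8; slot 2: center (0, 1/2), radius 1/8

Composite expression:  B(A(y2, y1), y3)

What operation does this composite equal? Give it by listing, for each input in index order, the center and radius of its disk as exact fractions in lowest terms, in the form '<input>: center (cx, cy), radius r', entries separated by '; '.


y1: center (-1/16, -17/32), radius 1/96; y2: center (1/32, -1/2), radius 1/96; y3: center (0, 1/2), radius 1/8

Below B, radii multiply path by path; the y-disk centers shift.
y2: after 2 affine steps, its disk has center (1/32, -1/2), radius 1/96
y1: after 2 affine steps, its disk has center (-1/16, -17/32), radius 1/96
y3: after 1 affine step, its disk has center (0, 1/2), radius 1/8


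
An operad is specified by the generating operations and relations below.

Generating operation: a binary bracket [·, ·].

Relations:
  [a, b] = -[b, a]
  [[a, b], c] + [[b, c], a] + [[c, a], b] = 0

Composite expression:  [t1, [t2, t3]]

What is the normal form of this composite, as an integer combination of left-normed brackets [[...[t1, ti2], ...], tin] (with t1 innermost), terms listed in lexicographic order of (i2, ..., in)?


[[t1, t2], t3] - [[t1, t3], t2]

Left-normed coefficients sit on the t1-initial expansion words.
Composite bracket: [t1, [t2, t3]]
Full expansion: 4 signed words from ab - ba (2^2 = 4).
Collect the words opening with t1:
  word t1t2t3 has sign +1, contributing +[[t1, t2], t3]
  word t1t3t2 has sign -1, contributing -[[t1, t3], t2]


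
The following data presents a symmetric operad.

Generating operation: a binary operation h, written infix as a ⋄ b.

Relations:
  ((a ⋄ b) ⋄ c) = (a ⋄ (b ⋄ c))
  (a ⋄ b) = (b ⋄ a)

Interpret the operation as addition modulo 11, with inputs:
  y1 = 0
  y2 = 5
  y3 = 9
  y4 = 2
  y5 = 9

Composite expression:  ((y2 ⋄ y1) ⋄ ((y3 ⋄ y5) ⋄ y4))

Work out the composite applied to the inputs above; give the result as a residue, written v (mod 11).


(y2 ⋄ y1) = 5
(y3 ⋄ y5) = 7
((y3 ⋄ y5) ⋄ y4) = 9
((y2 ⋄ y1) ⋄ ((y3 ⋄ y5) ⋄ y4)) = 3

3 (mod 11)


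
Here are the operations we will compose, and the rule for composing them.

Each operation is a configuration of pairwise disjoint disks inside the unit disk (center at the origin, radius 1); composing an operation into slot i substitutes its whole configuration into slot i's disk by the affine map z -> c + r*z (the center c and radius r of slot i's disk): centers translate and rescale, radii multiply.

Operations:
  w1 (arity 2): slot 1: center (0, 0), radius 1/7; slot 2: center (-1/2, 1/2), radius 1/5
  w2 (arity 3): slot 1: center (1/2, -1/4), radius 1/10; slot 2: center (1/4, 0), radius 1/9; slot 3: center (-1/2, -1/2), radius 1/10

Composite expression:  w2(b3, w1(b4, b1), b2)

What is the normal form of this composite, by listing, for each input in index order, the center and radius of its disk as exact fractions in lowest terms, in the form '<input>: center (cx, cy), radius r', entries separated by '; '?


b1: center (7/36, 1/18), radius 1/45; b2: center (-1/2, -1/2), radius 1/10; b3: center (1/2, -1/4), radius 1/10; b4: center (1/4, 0), radius 1/63

Nesting under w2 composes maps z -> c + r*z down each b-path.
tracing b3 down its 1-map path: center (1/2, -1/4), radius 1/10
tracing b4 down its 2-map path: center (1/4, 0), radius 1/63
tracing b1 down its 2-map path: center (7/36, 1/18), radius 1/45
tracing b2 down its 1-map path: center (-1/2, -1/2), radius 1/10


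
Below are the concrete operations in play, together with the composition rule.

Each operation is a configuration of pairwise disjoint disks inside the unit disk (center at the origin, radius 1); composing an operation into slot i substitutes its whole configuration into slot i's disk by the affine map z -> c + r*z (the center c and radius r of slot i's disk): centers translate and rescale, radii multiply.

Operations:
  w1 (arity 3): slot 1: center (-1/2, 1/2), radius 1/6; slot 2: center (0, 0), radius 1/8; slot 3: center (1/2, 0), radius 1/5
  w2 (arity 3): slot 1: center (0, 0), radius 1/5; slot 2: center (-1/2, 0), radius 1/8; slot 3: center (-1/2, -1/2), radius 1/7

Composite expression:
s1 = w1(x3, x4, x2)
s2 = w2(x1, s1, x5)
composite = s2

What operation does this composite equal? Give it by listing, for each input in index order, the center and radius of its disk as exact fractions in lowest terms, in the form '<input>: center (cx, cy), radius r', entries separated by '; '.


Only the slot chain above each x matters under w2; compose those maps.
input x1: applying the 1 nested substitution gives center (0, 0), radius 1/5
input x3: applying the 2 nested substitutions gives center (-9/16, 1/16), radius 1/48
input x4: applying the 2 nested substitutions gives center (-1/2, 0), radius 1/64
input x2: applying the 2 nested substitutions gives center (-7/16, 0), radius 1/40
input x5: applying the 1 nested substitution gives center (-1/2, -1/2), radius 1/7

x1: center (0, 0), radius 1/5; x2: center (-7/16, 0), radius 1/40; x3: center (-9/16, 1/16), radius 1/48; x4: center (-1/2, 0), radius 1/64; x5: center (-1/2, -1/2), radius 1/7


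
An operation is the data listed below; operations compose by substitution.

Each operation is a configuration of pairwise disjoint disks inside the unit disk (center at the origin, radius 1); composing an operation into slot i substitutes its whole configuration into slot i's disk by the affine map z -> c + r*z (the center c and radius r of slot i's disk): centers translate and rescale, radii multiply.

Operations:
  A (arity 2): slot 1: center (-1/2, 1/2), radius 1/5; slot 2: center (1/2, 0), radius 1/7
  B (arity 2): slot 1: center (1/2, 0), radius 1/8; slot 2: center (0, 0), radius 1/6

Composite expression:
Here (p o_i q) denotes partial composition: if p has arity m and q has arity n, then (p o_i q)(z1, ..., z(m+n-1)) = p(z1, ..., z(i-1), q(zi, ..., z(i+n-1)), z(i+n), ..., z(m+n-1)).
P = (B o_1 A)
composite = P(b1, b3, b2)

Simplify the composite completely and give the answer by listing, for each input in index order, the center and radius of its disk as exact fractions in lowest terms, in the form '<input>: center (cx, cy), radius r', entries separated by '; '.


b1: center (7/16, 1/16), radius 1/40; b2: center (0, 0), radius 1/6; b3: center (9/16, 0), radius 1/56

Nesting under B composes maps z -> c + r*z down each b-path.
tracing b1 down its 2-map path: center (7/16, 1/16), radius 1/40
tracing b3 down its 2-map path: center (9/16, 0), radius 1/56
tracing b2 down its 1-map path: center (0, 0), radius 1/6


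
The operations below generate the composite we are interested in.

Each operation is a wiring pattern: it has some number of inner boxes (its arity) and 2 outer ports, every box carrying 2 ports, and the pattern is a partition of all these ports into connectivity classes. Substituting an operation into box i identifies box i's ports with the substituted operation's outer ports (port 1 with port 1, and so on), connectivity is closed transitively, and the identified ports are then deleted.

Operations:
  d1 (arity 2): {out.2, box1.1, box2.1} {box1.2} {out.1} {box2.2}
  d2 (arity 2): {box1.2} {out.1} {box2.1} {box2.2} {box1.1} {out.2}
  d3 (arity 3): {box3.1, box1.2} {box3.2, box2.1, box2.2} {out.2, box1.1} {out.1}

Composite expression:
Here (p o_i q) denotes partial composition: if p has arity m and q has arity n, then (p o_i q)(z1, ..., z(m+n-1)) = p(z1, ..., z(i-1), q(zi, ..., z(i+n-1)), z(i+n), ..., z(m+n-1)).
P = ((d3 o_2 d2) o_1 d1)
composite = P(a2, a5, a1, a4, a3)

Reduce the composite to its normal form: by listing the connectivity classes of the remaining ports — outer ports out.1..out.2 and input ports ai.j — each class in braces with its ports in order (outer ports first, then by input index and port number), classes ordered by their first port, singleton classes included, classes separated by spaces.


{out.1} {out.2} {a1.1} {a1.2} {a2.1, a3.1, a5.1} {a2.2} {a3.2} {a4.1} {a4.2} {a5.2}

After gluing at d3, chains via deleted ports link the a-ports.
composing d1 on (a2, a5), with out.j its own outer ports: {out.1} {out.2, a2.1, a5.1} {a2.2} {a5.2}
composing d2 on (a1, a4), with out.j its own outer ports: {out.1} {out.2} {a1.1} {a1.2} {a4.1} {a4.2}
composing d3 on (a2, a5, a1, a4, a3), with out.j its own outer ports: {out.1} {out.2} {a1.1} {a1.2} {a2.1, a3.1, a5.1} {a2.2} {a3.2} {a4.1} {a4.2} {a5.2}


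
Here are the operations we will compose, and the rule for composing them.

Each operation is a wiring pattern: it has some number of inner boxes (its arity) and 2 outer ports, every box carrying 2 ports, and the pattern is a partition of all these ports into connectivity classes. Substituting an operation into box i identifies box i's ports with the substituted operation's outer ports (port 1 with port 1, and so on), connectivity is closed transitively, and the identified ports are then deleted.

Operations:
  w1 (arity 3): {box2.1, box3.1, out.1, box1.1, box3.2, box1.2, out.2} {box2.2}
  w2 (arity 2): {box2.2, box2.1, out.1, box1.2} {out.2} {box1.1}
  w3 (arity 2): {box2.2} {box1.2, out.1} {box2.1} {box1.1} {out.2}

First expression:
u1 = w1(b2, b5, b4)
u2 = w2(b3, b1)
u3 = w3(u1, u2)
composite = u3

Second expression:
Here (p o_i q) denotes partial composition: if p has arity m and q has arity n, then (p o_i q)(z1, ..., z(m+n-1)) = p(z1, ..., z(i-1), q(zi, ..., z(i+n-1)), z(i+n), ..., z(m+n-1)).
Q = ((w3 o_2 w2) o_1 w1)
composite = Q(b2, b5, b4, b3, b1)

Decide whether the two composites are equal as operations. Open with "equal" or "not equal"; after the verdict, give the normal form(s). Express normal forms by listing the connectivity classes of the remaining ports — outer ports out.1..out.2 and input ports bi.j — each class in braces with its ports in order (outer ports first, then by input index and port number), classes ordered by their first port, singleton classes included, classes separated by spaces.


In normal form, the first expression is {out.1, b2.1, b2.2, b4.1, b4.2, b5.1} {out.2} {b1.1, b1.2, b3.2} {b3.1} {b5.2}
In normal form, the second expression is {out.1, b2.1, b2.2, b4.1, b4.2, b5.1} {out.2} {b1.1, b1.2, b3.2} {b3.1} {b5.2}
The normal forms match — equal.

equal — both sides give {out.1, b2.1, b2.2, b4.1, b4.2, b5.1} {out.2} {b1.1, b1.2, b3.2} {b3.1} {b5.2}


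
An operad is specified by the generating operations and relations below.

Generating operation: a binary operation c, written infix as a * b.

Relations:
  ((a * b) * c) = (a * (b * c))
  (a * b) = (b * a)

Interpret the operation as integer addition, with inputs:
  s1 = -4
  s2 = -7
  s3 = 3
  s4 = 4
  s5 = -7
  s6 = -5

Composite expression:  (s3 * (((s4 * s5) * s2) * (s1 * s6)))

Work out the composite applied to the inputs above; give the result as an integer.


-16


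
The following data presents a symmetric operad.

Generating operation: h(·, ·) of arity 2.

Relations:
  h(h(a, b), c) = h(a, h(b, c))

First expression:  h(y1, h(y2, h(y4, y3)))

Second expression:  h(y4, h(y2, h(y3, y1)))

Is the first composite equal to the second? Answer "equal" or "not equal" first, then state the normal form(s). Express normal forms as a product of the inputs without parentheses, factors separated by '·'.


Normal form of the first expression: y1 · y2 · y4 · y3
Normal form of the second expression: y4 · y2 · y3 · y1
Distinct normal forms: not equal.

not equal; first: y1 · y2 · y4 · y3; second: y4 · y2 · y3 · y1


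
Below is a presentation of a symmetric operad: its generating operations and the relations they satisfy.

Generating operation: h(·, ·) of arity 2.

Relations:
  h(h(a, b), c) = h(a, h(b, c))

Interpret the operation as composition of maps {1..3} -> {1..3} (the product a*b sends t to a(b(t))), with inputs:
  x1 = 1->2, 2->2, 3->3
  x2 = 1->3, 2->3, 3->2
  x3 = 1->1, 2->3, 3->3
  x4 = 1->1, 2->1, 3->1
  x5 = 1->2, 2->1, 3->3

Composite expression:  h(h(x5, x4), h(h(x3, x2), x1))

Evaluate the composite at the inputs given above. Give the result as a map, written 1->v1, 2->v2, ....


1->2, 2->2, 3->2

h(x5, x4) = 1->2, 2->2, 3->2
h(x3, x2) = 1->3, 2->3, 3->3
h(h(x3, x2), x1) = 1->3, 2->3, 3->3
h(h(x5, x4), h(h(x3, x2), x1)) = 1->2, 2->2, 3->2


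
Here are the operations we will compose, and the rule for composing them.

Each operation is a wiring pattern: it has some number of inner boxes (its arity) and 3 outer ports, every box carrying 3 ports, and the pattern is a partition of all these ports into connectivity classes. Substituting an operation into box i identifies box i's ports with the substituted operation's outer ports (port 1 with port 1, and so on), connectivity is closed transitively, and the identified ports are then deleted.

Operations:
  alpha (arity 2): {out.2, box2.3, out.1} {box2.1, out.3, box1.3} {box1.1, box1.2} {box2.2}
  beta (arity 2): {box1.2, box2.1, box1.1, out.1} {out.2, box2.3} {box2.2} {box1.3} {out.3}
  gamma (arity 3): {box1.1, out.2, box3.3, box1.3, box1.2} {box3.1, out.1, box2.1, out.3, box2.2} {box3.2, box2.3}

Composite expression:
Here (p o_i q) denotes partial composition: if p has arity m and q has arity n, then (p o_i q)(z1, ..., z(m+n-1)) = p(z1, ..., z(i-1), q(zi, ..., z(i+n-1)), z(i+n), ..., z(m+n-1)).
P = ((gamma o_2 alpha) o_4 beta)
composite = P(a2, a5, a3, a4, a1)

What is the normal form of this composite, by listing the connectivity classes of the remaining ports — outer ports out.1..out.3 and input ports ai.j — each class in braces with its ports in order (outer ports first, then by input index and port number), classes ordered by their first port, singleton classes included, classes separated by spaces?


Connectivity passes through glued gamma-boundaries; trace each wire chain.
alpha over (a5, a3) gives {out.1, out.2, a3.3} {out.3, a3.1, a5.3} {a3.2} {a5.1, a5.2}, out.j being that stage's outer ports
beta over (a4, a1) gives {out.1, a1.1, a4.1, a4.2} {out.2, a1.3} {out.3} {a1.2} {a4.3}, out.j being that stage's outer ports
gamma over (a2, a5, a3, a4, a1) gives {out.1, out.3, a1.1, a3.3, a4.1, a4.2} {out.2, a2.1, a2.2, a2.3} {a1.2} {a1.3, a3.1, a5.3} {a3.2} {a4.3} {a5.1, a5.2}, out.j being that stage's outer ports

{out.1, out.3, a1.1, a3.3, a4.1, a4.2} {out.2, a2.1, a2.2, a2.3} {a1.2} {a1.3, a3.1, a5.3} {a3.2} {a4.3} {a5.1, a5.2}


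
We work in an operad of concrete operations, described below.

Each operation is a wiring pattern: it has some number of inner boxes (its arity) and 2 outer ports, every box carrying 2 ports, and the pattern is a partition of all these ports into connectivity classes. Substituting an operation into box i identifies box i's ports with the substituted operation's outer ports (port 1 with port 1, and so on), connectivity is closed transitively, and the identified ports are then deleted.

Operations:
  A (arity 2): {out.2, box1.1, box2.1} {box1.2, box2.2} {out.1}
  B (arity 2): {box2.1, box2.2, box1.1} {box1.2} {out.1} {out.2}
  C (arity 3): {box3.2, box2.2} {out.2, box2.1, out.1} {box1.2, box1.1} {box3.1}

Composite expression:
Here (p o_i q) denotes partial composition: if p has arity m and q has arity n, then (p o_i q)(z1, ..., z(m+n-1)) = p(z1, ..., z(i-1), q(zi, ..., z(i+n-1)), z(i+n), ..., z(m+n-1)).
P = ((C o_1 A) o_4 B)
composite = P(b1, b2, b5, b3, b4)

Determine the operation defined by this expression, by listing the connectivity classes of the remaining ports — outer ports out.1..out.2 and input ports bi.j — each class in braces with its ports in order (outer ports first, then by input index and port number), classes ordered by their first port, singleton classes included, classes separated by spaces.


Reachability decides: close wires over C-identified ports.
composing A on (b1, b2), with out.j its own outer ports: {out.1} {out.2, b1.1, b2.1} {b1.2, b2.2}
composing B on (b3, b4), with out.j its own outer ports: {out.1} {out.2} {b3.1, b4.1, b4.2} {b3.2}
composing C on (b1, b2, b5, b3, b4), with out.j its own outer ports: {out.1, out.2, b5.1} {b1.1, b2.1} {b1.2, b2.2} {b3.1, b4.1, b4.2} {b3.2} {b5.2}

{out.1, out.2, b5.1} {b1.1, b2.1} {b1.2, b2.2} {b3.1, b4.1, b4.2} {b3.2} {b5.2}


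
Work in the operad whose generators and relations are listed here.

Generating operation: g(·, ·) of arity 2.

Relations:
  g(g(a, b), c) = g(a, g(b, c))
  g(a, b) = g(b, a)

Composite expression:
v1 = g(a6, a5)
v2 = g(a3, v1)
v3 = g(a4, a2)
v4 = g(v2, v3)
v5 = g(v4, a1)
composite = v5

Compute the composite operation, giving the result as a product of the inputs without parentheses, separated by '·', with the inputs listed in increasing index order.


With g associative and commutative, the a-input set is all that matters.
g(a6, a5) flattens to a6 · a5
g(a3, g(a6, a5)) flattens to a3 · a6 · a5
g(a4, a2) flattens to a4 · a2
g(g(a3, g(a6, a5)), g(a4, a2)) flattens to a3 · a6 · a5 · a4 · a2
g(g(g(a3, g(a6, a5)), g(a4, a2)), a1) flattens to a3 · a6 · a5 · a4 · a2 · a1
commutativity sorts the factors: a1 · a2 · a3 · a4 · a5 · a6

a1 · a2 · a3 · a4 · a5 · a6


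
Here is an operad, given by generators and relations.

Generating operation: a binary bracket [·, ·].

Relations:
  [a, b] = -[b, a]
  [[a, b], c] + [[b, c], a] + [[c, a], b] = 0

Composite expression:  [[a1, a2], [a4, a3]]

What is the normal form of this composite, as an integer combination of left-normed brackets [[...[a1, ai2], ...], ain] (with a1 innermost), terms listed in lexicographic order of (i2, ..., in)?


-[[[a1, a2], a3], a4] + [[[a1, a2], a4], a3]

Left-normed coefficients sit on the a1-initial expansion words.
Composite bracket: [[a1, a2], [a4, a3]]
Expanding via [a, b] = ab - ba: 8 signed words (2^3 = 8).
Keep just the words that open with a1:
  from a1a2a3a4, sign -1: term -[[[a1, a2], a3], a4]
  from a1a2a4a3, sign +1: term +[[[a1, a2], a4], a3]


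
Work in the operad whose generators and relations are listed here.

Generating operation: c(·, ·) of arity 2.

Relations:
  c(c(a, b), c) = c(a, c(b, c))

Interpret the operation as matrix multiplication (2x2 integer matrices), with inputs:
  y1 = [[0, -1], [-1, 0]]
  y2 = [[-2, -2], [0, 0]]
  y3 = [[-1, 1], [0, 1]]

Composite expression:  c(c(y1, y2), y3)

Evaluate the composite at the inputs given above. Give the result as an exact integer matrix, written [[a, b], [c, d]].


[[0, 0], [-2, 4]]

c(y1, y2) = [[0, 0], [2, 2]]
c(c(y1, y2), y3) = [[0, 0], [-2, 4]]


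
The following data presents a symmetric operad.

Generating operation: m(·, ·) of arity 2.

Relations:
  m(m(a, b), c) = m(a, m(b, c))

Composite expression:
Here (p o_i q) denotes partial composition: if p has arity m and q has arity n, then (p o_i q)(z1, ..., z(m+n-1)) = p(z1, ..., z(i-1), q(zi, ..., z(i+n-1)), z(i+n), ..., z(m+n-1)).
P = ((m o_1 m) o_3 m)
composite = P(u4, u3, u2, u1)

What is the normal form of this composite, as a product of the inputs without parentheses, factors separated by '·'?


u4 · u3 · u2 · u1

All parenthesizations of m agree; list the u-inputs left to right.
m(u4, u3) reduces to u4 · u3
m(u2, u1) reduces to u2 · u1
m(m(u4, u3), m(u2, u1)) reduces to u4 · u3 · u2 · u1


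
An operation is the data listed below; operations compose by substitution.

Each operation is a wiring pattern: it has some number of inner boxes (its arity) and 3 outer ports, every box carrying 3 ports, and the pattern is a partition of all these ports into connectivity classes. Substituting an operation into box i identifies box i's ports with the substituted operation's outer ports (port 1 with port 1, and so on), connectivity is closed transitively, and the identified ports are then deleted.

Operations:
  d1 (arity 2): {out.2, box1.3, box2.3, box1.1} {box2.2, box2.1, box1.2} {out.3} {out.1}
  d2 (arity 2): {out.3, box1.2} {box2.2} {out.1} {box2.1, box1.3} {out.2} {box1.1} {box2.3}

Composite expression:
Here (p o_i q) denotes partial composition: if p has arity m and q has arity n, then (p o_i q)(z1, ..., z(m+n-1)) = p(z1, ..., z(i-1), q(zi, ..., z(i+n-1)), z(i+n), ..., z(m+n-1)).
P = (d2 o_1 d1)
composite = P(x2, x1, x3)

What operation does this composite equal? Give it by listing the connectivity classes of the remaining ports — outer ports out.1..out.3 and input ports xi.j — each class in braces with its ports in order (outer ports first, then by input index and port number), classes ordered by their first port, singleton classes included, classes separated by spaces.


{out.1} {out.2} {out.3, x1.3, x2.1, x2.3} {x1.1, x1.2, x2.2} {x3.1} {x3.2} {x3.3}

Connectivity passes through glued d2-boundaries; trace each wire chain.
the subtree at d1 composes to {out.1} {out.2, x1.3, x2.1, x2.3} {out.3} {x1.1, x1.2, x2.2} on (x2, x1); out.j = own outer ports
the subtree at d2 composes to {out.1} {out.2} {out.3, x1.3, x2.1, x2.3} {x1.1, x1.2, x2.2} {x3.1} {x3.2} {x3.3} on (x2, x1, x3); out.j = own outer ports


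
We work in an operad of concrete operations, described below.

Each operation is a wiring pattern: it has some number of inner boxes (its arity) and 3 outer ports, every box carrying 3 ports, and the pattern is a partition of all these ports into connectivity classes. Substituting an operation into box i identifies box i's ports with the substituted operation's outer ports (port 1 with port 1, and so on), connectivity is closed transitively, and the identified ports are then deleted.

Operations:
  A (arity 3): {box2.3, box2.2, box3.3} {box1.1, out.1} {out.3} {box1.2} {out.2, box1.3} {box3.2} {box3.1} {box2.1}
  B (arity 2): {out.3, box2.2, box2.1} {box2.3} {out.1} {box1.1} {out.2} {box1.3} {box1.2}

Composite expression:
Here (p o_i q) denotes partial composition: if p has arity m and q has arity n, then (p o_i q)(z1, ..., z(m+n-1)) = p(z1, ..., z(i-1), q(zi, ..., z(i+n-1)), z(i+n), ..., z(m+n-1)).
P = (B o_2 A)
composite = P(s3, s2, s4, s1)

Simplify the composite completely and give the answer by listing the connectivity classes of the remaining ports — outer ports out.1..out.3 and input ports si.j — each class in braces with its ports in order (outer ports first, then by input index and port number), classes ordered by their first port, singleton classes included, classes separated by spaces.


{out.1} {out.2} {out.3, s2.1, s2.3} {s1.1} {s1.2} {s1.3, s4.2, s4.3} {s2.2} {s3.1} {s3.2} {s3.3} {s4.1}

After gluing at B, chains via deleted ports link the s-ports.
stage A: inputs (s2, s4, s1), connectivity {out.1, s2.1} {out.2, s2.3} {out.3} {s1.1} {s1.2} {s1.3, s4.2, s4.3} {s2.2} {s4.1}, out.j its boundary
stage B: inputs (s3, s2, s4, s1), connectivity {out.1} {out.2} {out.3, s2.1, s2.3} {s1.1} {s1.2} {s1.3, s4.2, s4.3} {s2.2} {s3.1} {s3.2} {s3.3} {s4.1}, out.j its boundary


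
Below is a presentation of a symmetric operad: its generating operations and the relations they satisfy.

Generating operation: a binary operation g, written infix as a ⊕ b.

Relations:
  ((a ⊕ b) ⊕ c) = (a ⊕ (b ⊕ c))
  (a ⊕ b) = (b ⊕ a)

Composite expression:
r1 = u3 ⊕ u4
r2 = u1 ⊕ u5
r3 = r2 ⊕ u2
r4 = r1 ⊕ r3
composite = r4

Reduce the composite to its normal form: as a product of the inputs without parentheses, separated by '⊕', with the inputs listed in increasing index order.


u1 ⊕ u2 ⊕ u3 ⊕ u4 ⊕ u5

Key point: g commutes, so take the u-inputs in any fixed order.
(u3 ⊕ u4) flattens to u3 ⊕ u4
(u1 ⊕ u5) flattens to u1 ⊕ u5
((u1 ⊕ u5) ⊕ u2) flattens to u1 ⊕ u5 ⊕ u2
((u3 ⊕ u4) ⊕ ((u1 ⊕ u5) ⊕ u2)) flattens to u3 ⊕ u4 ⊕ u1 ⊕ u5 ⊕ u2
rearranged into index order: u1 ⊕ u2 ⊕ u3 ⊕ u4 ⊕ u5


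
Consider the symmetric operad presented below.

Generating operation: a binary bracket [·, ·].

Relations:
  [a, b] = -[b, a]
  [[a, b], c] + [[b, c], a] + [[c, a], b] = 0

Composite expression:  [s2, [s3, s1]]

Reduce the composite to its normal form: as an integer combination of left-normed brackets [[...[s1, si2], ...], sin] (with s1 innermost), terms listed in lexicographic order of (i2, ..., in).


[[s1, s3], s2]

Left-normed coefficients sit on the s1-initial expansion words.
Composite bracket: [s2, [s3, s1]]
The bracket unfolds into 4 signed words via [a, b] = ab - ba (2^2 = 4).
Keep just the words that open with s1:
  from s1s3s2, sign +1: term +[[s1, s3], s2]


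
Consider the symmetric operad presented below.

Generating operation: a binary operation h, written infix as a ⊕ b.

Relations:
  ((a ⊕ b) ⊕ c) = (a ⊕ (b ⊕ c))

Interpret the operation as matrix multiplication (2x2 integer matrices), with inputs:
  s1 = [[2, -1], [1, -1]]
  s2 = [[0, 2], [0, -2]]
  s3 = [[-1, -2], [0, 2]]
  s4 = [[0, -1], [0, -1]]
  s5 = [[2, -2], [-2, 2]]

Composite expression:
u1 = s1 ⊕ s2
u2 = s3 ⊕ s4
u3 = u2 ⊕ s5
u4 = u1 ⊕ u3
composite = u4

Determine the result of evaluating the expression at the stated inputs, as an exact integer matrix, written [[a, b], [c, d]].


[[24, -24], [16, -16]]

(s1 ⊕ s2) = [[0, 6], [0, 4]]
(s3 ⊕ s4) = [[0, 3], [0, -2]]
((s3 ⊕ s4) ⊕ s5) = [[-6, 6], [4, -4]]
((s1 ⊕ s2) ⊕ ((s3 ⊕ s4) ⊕ s5)) = [[24, -24], [16, -16]]


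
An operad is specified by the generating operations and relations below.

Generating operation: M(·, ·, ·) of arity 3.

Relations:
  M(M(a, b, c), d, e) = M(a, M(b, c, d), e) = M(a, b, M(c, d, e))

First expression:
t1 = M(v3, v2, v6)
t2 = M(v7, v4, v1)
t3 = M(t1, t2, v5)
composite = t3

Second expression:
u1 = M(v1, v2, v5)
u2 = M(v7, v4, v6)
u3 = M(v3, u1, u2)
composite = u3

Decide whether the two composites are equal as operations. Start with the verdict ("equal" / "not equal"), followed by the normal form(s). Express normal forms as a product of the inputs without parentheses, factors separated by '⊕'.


not equal: they reduce to v3 ⊕ v2 ⊕ v6 ⊕ v7 ⊕ v4 ⊕ v1 ⊕ v5 and v3 ⊕ v1 ⊕ v2 ⊕ v5 ⊕ v7 ⊕ v4 ⊕ v6

The first expression reduces to v3 ⊕ v2 ⊕ v6 ⊕ v7 ⊕ v4 ⊕ v1 ⊕ v5
The second expression reduces to v3 ⊕ v1 ⊕ v2 ⊕ v5 ⊕ v7 ⊕ v4 ⊕ v6
Distinct normal forms: not equal.


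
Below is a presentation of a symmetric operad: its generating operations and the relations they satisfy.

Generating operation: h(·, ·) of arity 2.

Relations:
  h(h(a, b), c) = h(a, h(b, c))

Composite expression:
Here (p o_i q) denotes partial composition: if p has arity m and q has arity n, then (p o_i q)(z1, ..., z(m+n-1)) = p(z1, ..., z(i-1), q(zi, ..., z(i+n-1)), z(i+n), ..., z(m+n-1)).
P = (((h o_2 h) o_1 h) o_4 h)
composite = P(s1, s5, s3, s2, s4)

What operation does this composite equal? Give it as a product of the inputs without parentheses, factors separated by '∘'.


Key point: h is associative — brackets drop, the s-order remains.
h(s1, s5) reduces to s1 ∘ s5
h(s2, s4) reduces to s2 ∘ s4
h(s3, h(s2, s4)) reduces to s3 ∘ s2 ∘ s4
h(h(s1, s5), h(s3, h(s2, s4))) reduces to s1 ∘ s5 ∘ s3 ∘ s2 ∘ s4

s1 ∘ s5 ∘ s3 ∘ s2 ∘ s4
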